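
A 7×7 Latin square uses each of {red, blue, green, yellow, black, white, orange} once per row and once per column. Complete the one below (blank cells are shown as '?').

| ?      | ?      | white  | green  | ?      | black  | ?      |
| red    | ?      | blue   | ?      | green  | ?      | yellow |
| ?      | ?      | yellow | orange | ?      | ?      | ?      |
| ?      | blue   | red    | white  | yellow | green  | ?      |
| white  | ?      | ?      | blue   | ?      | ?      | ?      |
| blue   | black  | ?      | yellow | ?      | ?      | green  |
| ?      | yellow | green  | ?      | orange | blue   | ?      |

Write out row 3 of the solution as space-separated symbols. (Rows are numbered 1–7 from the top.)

green red yellow orange black white blue

Cell (r2,c4): row 2 has {red,blue,green,yellow}; column 4 has {blue,green,yellow,white,orange} → black.
Cell (r6,c3): row 6 has {blue,green,yellow,black}; column 3 has {red,blue,green,yellow,white} → orange.
Cell (r7,c1): row 7 has {blue,green,yellow,orange}; column 1 has {red,blue,white} → black.
Cell (r7,c4): row 7 has {blue,green,yellow,black,orange}; column 4 has {blue,green,yellow,black,white,orange} → red.
Cell (r7,c7): row 7 has {red,blue,green,yellow,black,orange}; column 7 has {green,yellow} → white.
Cell (r3,c1): row 3 has {yellow,orange}; column 1 has {red,blue,black,white} → green.
Cell (r4,c1): row 4 has {red,blue,green,yellow,white}; column 1 has {red,blue,green,black,white} → orange.
Cell (r4,c7): row 4 has {red,blue,green,yellow,white,orange}; column 7 has {green,yellow,white} → black.
Cell (r5,c3): row 5 has {blue,white}; column 3 has {red,blue,green,yellow,white,orange} → black.
Cell (r5,c5): row 5 has {blue,black,white}; column 5 has {green,yellow,orange} → red.
Cell (r5,c7): row 5 has {red,blue,black,white}; column 7 has {green,yellow,black,white} → orange.
Cell (r6,c5): row 6 has {blue,green,yellow,black,orange}; column 5 has {red,green,yellow,orange} → white.
Cell (r6,c6): row 6 has {blue,green,yellow,black,white,orange}; column 6 has {blue,green,black} → red.
Cell (r1,c1): row 1 has {green,black,white}; column 1 has {red,blue,green,black,white,orange} → yellow.
Cell (r1,c5): row 1 has {green,yellow,black,white}; column 5 has {red,green,yellow,white,orange} → blue.
Cell (r1,c7): row 1 has {blue,green,yellow,black,white}; column 7 has {green,yellow,black,white,orange} → red.
Cell (r3,c5): row 3 has {green,yellow,orange}; column 5 has {red,blue,green,yellow,white,orange} → black.
Cell (r3,c6): row 3 has {green,yellow,black,orange}; column 6 has {red,blue,green,black} → white.
Cell (r3,c7): row 3 has {green,yellow,black,white,orange}; column 7 has {red,green,yellow,black,white,orange} → blue.
Cell (r5,c2): row 5 has {red,blue,black,white,orange}; column 2 has {blue,yellow,black} → green.
Cell (r5,c6): row 5 has {red,blue,green,black,white,orange}; column 6 has {red,blue,green,black,white} → yellow.
Cell (r1,c2): row 1 has {red,blue,green,yellow,black,white}; column 2 has {blue,green,yellow,black} → orange.
Cell (r2,c2): row 2 has {red,blue,green,yellow,black}; column 2 has {blue,green,yellow,black,orange} → white.
Cell (r2,c6): row 2 has {red,blue,green,yellow,black,white}; column 6 has {red,blue,green,yellow,black,white} → orange.
Cell (r3,c2): row 3 has {blue,green,yellow,black,white,orange}; column 2 has {blue,green,yellow,black,white,orange} → red.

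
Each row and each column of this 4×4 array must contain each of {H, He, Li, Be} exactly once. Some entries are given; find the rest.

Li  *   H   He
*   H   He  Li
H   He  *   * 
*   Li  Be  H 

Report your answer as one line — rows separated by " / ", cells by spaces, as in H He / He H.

At row 1, column 2: row 1 has {H,He,Li}; column 2 has {H,He,Li}; that leaves Be.
At row 2, column 1: row 2 has {H,He,Li}; column 1 has {H,Li}; that leaves Be.
At row 3, column 3: row 3 has {H,He}; column 3 has {H,He,Be}; that leaves Li.
At row 3, column 4: row 3 has {H,He,Li}; column 4 has {H,He,Li}; that leaves Be.
At row 4, column 1: row 4 has {H,Li,Be}; column 1 has {H,Li,Be}; that leaves He.

Li Be H He / Be H He Li / H He Li Be / He Li Be H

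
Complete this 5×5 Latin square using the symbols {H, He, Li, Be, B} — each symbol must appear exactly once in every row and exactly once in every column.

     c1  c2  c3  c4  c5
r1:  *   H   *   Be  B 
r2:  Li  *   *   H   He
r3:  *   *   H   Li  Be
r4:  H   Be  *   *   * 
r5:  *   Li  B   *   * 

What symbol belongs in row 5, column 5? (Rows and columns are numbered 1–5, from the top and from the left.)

At row 1, column 1: row 1 has {H,Be,B}; column 1 has {H,Li}; that leaves He.
At row 1, column 3: row 1 has {H,He,Be,B}; column 3 has {H,B}; that leaves Li.
At row 2, column 2: row 2 has {H,He,Li}; column 2 has {H,Li,Be}; that leaves B.
At row 2, column 3: row 2 has {H,He,Li,B}; column 3 has {H,Li,B}; that leaves Be.
At row 3, column 1: row 3 has {H,Li,Be}; column 1 has {H,He,Li}; that leaves B.
At row 3, column 2: row 3 has {H,Li,Be,B}; column 2 has {H,Li,Be,B}; that leaves He.
At row 4, column 3: row 4 has {H,Be}; column 3 has {H,Li,Be,B}; that leaves He.
At row 4, column 4: row 4 has {H,He,Be}; column 4 has {H,Li,Be}; that leaves B.
At row 4, column 5: row 4 has {H,He,Be,B}; column 5 has {He,Be,B}; that leaves Li.
At row 5, column 1: row 5 has {Li,B}; column 1 has {H,He,Li,B}; that leaves Be.
At row 5, column 4: row 5 has {Li,Be,B}; column 4 has {H,Li,Be,B}; that leaves He.
At row 5, column 5: row 5 has {He,Li,Be,B}; column 5 has {He,Li,Be,B}; that leaves H.

H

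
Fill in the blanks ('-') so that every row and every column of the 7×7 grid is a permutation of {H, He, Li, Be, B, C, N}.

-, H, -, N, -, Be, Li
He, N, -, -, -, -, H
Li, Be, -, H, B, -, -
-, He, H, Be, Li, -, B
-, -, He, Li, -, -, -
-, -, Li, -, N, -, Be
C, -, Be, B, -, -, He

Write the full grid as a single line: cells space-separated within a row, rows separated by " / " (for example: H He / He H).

B H C N He Be Li / He N B C Be Li H / Li Be N H B He C / N He H Be Li C B / Be B He Li C H N / H C Li He N B Be / C Li Be B H N He

(r1,c1): row 1 has {H,Li,Be,N}; column 1 has {He,Li,C}, so it must be B.
(r1,c3): row 1 has {H,Li,Be,B,N}; column 3 has {H,He,Li,Be}, so it must be C.
(r1,c5): row 1 has {H,Li,Be,B,C,N}; column 5 has {Li,B,N}, so it must be He.
(r2,c3): row 2 has {H,He,N}; column 3 has {H,He,Li,Be,C}, so it must be B.
(r2,c4): row 2 has {H,He,B,N}; column 4 has {H,Li,Be,B,N}, so it must be C.
(r2,c5): row 2 has {H,He,B,C,N}; column 5 has {He,Li,B,N}, so it must be Be.
(r2,c6): row 2 has {H,He,Be,B,C,N}; column 6 has {Be}, so it must be Li.
(r3,c3): row 3 has {H,Li,Be,B}; column 3 has {H,He,Li,Be,B,C}, so it must be N.
(r3,c7): row 3 has {H,Li,Be,B,N}; column 7 has {H,He,Li,Be,B}, so it must be C.
(r4,c1): row 4 has {H,He,Li,Be,B}; column 1 has {He,Li,B,C}, so it must be N.
(r4,c6): row 4 has {H,He,Li,Be,B,N}; column 6 has {Li,Be}, so it must be C.
(r5,c7): row 5 has {He,Li}; column 7 has {H,He,Li,Be,B,C}, so it must be N.
(r6,c1): row 6 has {Li,Be,N}; column 1 has {He,Li,B,C,N}, so it must be H.
(r6,c4): row 6 has {H,Li,Be,N}; column 4 has {H,Li,Be,B,C,N}, so it must be He.
(r6,c6): row 6 has {H,He,Li,Be,N}; column 6 has {Li,Be,C}, so it must be B.
(r7,c2): row 7 has {He,Be,B,C}; column 2 has {H,He,Be,N}, so it must be Li.
(r7,c5): row 7 has {He,Li,Be,B,C}; column 5 has {He,Li,Be,B,N}, so it must be H.
(r7,c6): row 7 has {H,He,Li,Be,B,C}; column 6 has {Li,Be,B,C}, so it must be N.
(r3,c6): row 3 has {H,Li,Be,B,C,N}; column 6 has {Li,Be,B,C,N}, so it must be He.
(r5,c1): row 5 has {He,Li,N}; column 1 has {H,He,Li,B,C,N}, so it must be Be.
(r5,c5): row 5 has {He,Li,Be,N}; column 5 has {H,He,Li,Be,B,N}, so it must be C.
(r5,c6): row 5 has {He,Li,Be,C,N}; column 6 has {He,Li,Be,B,C,N}, so it must be H.
(r6,c2): row 6 has {H,He,Li,Be,B,N}; column 2 has {H,He,Li,Be,N}, so it must be C.
(r5,c2): row 5 has {H,He,Li,Be,C,N}; column 2 has {H,He,Li,Be,C,N}, so it must be B.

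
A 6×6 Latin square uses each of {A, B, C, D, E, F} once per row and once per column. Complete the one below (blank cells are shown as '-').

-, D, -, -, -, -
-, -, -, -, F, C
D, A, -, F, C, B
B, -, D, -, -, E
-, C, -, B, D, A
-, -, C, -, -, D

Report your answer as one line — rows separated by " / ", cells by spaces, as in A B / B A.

C D A E B F / A E B D F C / D A E F C B / B F D C A E / E C F B D A / F B C A E D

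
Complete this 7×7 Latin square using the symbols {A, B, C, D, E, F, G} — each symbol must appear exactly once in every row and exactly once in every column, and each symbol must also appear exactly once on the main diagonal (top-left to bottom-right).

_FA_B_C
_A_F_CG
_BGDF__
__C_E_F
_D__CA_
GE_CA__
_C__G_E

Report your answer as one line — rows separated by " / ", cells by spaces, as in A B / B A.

At row 1, column 1: row 1 has {A,B,C,F}; column 1 has {G}; the diagonal has {A,C,E,G}; that leaves D.
At row 2, column 5: row 2 has {A,C,F,G}; column 5 has {A,B,C,E,F,G}; that leaves D.
At row 3, column 6: row 3 has {B,D,F,G}; column 6 has {A,C}; that leaves E.
At row 3, column 7: row 3 has {B,D,E,F,G}; column 7 has {C,E,F,G}; that leaves A.
At row 4, column 2: row 4 has {C,E,F}; column 2 has {A,B,C,D,E,F}; that leaves G.
At row 4, column 4: row 4 has {C,E,F,G}; column 4 has {C,D,F}; the diagonal has {A,C,D,E,G}; that leaves B.
At row 4, column 6: row 4 has {B,C,E,F,G}; column 6 has {A,C,E}; that leaves D.
At row 5, column 7: row 5 has {A,C,D}; column 7 has {A,C,E,F,G}; that leaves B.
At row 6, column 6: row 6 has {A,C,E,G}; column 6 has {A,C,D,E}; the diagonal has {A,B,C,D,E,G}; that leaves F.
At row 6, column 7: row 6 has {A,C,E,F,G}; column 7 has {A,B,C,E,F,G}; that leaves D.
At row 7, column 4: row 7 has {C,E,G}; column 4 has {B,C,D,F}; that leaves A.
At row 7, column 6: row 7 has {A,C,E,G}; column 6 has {A,C,D,E,F}; that leaves B.
At row 1, column 6: row 1 has {A,B,C,D,F}; column 6 has {A,B,C,D,E,F}; that leaves G.
At row 3, column 1: row 3 has {A,B,D,E,F,G}; column 1 has {D,G}; that leaves C.
At row 4, column 1: row 4 has {B,C,D,E,F,G}; column 1 has {C,D,G}; that leaves A.
At row 6, column 3: row 6 has {A,C,D,E,F,G}; column 3 has {A,C,G}; that leaves B.
At row 7, column 1: row 7 has {A,B,C,E,G}; column 1 has {A,C,D,G}; that leaves F.
At row 7, column 3: row 7 has {A,B,C,E,F,G}; column 3 has {A,B,C,G}; that leaves D.
At row 1, column 4: row 1 has {A,B,C,D,F,G}; column 4 has {A,B,C,D,F}; that leaves E.
At row 2, column 3: row 2 has {A,C,D,F,G}; column 3 has {A,B,C,D,G}; that leaves E.
At row 5, column 1: row 5 has {A,B,C,D}; column 1 has {A,C,D,F,G}; that leaves E.
At row 5, column 3: row 5 has {A,B,C,D,E}; column 3 has {A,B,C,D,E,G}; that leaves F.
At row 5, column 4: row 5 has {A,B,C,D,E,F}; column 4 has {A,B,C,D,E,F}; that leaves G.
At row 2, column 1: row 2 has {A,C,D,E,F,G}; column 1 has {A,C,D,E,F,G}; that leaves B.

D F A E B G C / B A E F D C G / C B G D F E A / A G C B E D F / E D F G C A B / G E B C A F D / F C D A G B E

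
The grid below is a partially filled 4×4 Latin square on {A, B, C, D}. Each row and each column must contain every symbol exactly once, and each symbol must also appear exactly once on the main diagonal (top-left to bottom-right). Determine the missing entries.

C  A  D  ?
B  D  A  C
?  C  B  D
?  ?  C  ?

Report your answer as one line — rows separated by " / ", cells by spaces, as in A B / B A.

C A D B / B D A C / A C B D / D B C A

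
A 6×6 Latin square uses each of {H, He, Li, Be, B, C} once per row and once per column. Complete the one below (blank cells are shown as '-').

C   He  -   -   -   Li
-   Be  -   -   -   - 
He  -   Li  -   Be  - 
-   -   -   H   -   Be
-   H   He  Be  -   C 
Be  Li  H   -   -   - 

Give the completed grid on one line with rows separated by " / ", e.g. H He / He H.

C He Be B H Li / H Be C Li B He / He B Li C Be H / Li C B H He Be / B H He Be Li C / Be Li H He C B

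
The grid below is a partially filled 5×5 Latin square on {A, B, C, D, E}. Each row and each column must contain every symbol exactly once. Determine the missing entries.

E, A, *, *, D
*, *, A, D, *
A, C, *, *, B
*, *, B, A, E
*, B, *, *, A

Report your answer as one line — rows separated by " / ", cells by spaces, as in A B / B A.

E A C B D / B E A D C / A C D E B / C D B A E / D B E C A

(r1,c3) = C
(r1,c4) = B
(r2,c2) = E
(r2,c5) = C
(r3,c4) = E
(r4,c2) = D
(r5,c4) = C
(r2,c1) = B
(r3,c3) = D
(r4,c1) = C
(r5,c1) = D
(r5,c3) = E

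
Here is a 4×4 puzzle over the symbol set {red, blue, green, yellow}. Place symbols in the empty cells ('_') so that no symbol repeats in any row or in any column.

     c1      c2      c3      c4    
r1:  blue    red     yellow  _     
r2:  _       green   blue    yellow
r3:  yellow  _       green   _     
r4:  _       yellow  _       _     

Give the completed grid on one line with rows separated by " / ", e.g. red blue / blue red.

blue red yellow green / red green blue yellow / yellow blue green red / green yellow red blue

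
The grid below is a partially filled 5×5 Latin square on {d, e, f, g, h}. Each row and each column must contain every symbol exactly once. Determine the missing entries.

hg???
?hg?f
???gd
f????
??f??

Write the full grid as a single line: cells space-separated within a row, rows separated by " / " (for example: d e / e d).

row 1 has {g,h}; column 5 has {d,f} — only e is left for (r1,c5).
row 3 has {d,g}; column 1 has {f,h} — only e is left for (r3,c1).
row 3 has {d,e,g}; column 2 has {g,h} — only f is left for (r3,c2).
row 3 has {d,e,f,g}; column 3 has {f,g} — only h is left for (r3,c3).
row 1 has {e,g,h}; column 3 has {f,g,h} — only d is left for (r1,c3).
row 1 has {d,e,g,h}; column 4 has {g} — only f is left for (r1,c4).
row 2 has {f,g,h}; column 1 has {e,f,h} — only d is left for (r2,c1).
row 2 has {d,f,g,h}; column 4 has {f,g} — only e is left for (r2,c4).
row 4 has {f}; column 3 has {d,f,g,h} — only e is left for (r4,c3).
row 5 has {f}; column 1 has {d,e,f,h} — only g is left for (r5,c1).
row 5 has {f,g}; column 5 has {d,e,f} — only h is left for (r5,c5).
row 4 has {e,f}; column 2 has {f,g,h} — only d is left for (r4,c2).
row 4 has {d,e,f}; column 4 has {e,f,g} — only h is left for (r4,c4).
row 4 has {d,e,f,h}; column 5 has {d,e,f,h} — only g is left for (r4,c5).
row 5 has {f,g,h}; column 2 has {d,f,g,h} — only e is left for (r5,c2).
row 5 has {e,f,g,h}; column 4 has {e,f,g,h} — only d is left for (r5,c4).

h g d f e / d h g e f / e f h g d / f d e h g / g e f d h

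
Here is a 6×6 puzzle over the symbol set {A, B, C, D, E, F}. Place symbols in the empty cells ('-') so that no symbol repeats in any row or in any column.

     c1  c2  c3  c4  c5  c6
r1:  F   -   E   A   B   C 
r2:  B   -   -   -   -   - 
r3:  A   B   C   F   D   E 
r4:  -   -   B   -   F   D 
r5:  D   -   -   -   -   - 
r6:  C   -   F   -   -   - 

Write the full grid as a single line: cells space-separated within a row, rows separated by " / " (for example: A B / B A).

At row 1, column 2: row 1 has {A,B,C,E,F}; column 2 has {B}; that leaves D.
At row 4, column 1: row 4 has {B,D,F}; column 1 has {A,B,C,D,F}; that leaves E.
At row 4, column 4: row 4 has {B,D,E,F}; column 4 has {A,F}; that leaves C.
At row 5, column 3: row 5 has {D}; column 3 has {B,C,E,F}; that leaves A.
At row 2, column 3: row 2 has {B}; column 3 has {A,B,C,E,F}; that leaves D.
At row 2, column 4: row 2 has {B,D}; column 4 has {A,C,F}; that leaves E.
At row 4, column 2: row 4 has {B,C,D,E,F}; column 2 has {B,D}; that leaves A.
At row 5, column 4: row 5 has {A,D}; column 4 has {A,C,E,F}; that leaves B.
At row 5, column 6: row 5 has {A,B,D}; column 6 has {C,D,E}; that leaves F.
At row 6, column 2: row 6 has {C,F}; column 2 has {A,B,D}; that leaves E.
At row 6, column 4: row 6 has {C,E,F}; column 4 has {A,B,C,E,F}; that leaves D.
At row 6, column 5: row 6 has {C,D,E,F}; column 5 has {B,D,F}; that leaves A.
At row 6, column 6: row 6 has {A,C,D,E,F}; column 6 has {C,D,E,F}; that leaves B.
At row 2, column 5: row 2 has {B,D,E}; column 5 has {A,B,D,F}; that leaves C.
At row 2, column 6: row 2 has {B,C,D,E}; column 6 has {B,C,D,E,F}; that leaves A.
At row 5, column 2: row 5 has {A,B,D,F}; column 2 has {A,B,D,E}; that leaves C.
At row 5, column 5: row 5 has {A,B,C,D,F}; column 5 has {A,B,C,D,F}; that leaves E.
At row 2, column 2: row 2 has {A,B,C,D,E}; column 2 has {A,B,C,D,E}; that leaves F.

F D E A B C / B F D E C A / A B C F D E / E A B C F D / D C A B E F / C E F D A B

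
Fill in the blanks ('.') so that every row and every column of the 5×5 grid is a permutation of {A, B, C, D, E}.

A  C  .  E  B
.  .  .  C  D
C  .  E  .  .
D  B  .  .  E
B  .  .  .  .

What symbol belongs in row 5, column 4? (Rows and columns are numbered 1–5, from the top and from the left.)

D

(r1,c3) = D
(r2,c1) = E
(r2,c2) = A
(r2,c3) = B
(r3,c2) = D
(r3,c5) = A
(r4,c4) = A
(r5,c2) = E
(r5,c4) = D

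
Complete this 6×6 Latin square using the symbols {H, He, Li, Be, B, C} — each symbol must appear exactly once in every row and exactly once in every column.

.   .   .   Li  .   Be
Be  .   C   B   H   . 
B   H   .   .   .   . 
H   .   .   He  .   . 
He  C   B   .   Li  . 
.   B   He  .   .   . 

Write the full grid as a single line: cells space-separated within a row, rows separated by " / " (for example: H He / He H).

C He H Li B Be / Be Li C B H He / B H Be C He Li / H Be Li He C B / He C B Be Li H / Li B He H Be C

row 1 has {Li,Be}; column 1 has {H,He,Be,B} — only C is left for (r1,c1).
row 1 has {Li,Be,C}; column 2 has {H,B,C} — only He is left for (r1,c2).
row 1 has {He,Li,Be,C}; column 3 has {He,B,C} — only H is left for (r1,c3).
row 1 has {H,He,Li,Be,C}; column 5 has {H,Li} — only B is left for (r1,c5).
row 2 has {H,Be,B,C}; column 2 has {H,He,B,C} — only Li is left for (r2,c2).
row 2 has {H,Li,Be,B,C}; column 6 has {Be} — only He is left for (r2,c6).
row 4 has {H,He}; column 2 has {H,He,Li,B,C} — only Be is left for (r4,c2).
row 4 has {H,He,Be}; column 3 has {H,He,B,C} — only Li is left for (r4,c3).
row 4 has {H,He,Li,Be}; column 5 has {H,Li,B} — only C is left for (r4,c5).
row 4 has {H,He,Li,Be,C}; column 6 has {He,Be} — only B is left for (r4,c6).
row 5 has {He,Li,B,C}; column 6 has {He,Be,B} — only H is left for (r5,c6).
row 6 has {He,B}; column 1 has {H,He,Be,B,C} — only Li is left for (r6,c1).
row 6 has {He,Li,B}; column 5 has {H,Li,B,C} — only Be is left for (r6,c5).
row 6 has {He,Li,Be,B}; column 6 has {H,He,Be,B} — only C is left for (r6,c6).
row 3 has {H,B}; column 3 has {H,He,Li,B,C} — only Be is left for (r3,c3).
row 3 has {H,Be,B}; column 4 has {He,Li,B} — only C is left for (r3,c4).
row 3 has {H,Be,B,C}; column 5 has {H,Li,Be,B,C} — only He is left for (r3,c5).
row 3 has {H,He,Be,B,C}; column 6 has {H,He,Be,B,C} — only Li is left for (r3,c6).
row 5 has {H,He,Li,B,C}; column 4 has {He,Li,B,C} — only Be is left for (r5,c4).
row 6 has {He,Li,Be,B,C}; column 4 has {He,Li,Be,B,C} — only H is left for (r6,c4).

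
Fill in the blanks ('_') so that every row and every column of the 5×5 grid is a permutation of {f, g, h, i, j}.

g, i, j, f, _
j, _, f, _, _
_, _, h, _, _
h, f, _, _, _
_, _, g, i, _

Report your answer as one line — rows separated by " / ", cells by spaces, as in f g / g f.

Cell (r1,c5): row 1 has {f,g,i,j}; column 5 is empty so far → h.
Cell (r4,c3): row 4 has {f,h}; column 3 has {f,g,h,j} → i.
Cell (r5,c1): row 5 has {g,i}; column 1 has {g,h,j} → f.
Cell (r5,c5): row 5 has {f,g,i}; column 5 has {h} → j.
Cell (r3,c1): row 3 has {h}; column 1 has {f,g,h,j} → i.
Cell (r4,c5): row 4 has {f,h,i}; column 5 has {h,j} → g.
Cell (r5,c2): row 5 has {f,g,i,j}; column 2 has {f,i} → h.
Cell (r2,c2): row 2 has {f,j}; column 2 has {f,h,i} → g.
Cell (r2,c4): row 2 has {f,g,j}; column 4 has {f,i} → h.
Cell (r2,c5): row 2 has {f,g,h,j}; column 5 has {g,h,j} → i.
Cell (r3,c2): row 3 has {h,i}; column 2 has {f,g,h,i} → j.
Cell (r3,c4): row 3 has {h,i,j}; column 4 has {f,h,i} → g.
Cell (r3,c5): row 3 has {g,h,i,j}; column 5 has {g,h,i,j} → f.
Cell (r4,c4): row 4 has {f,g,h,i}; column 4 has {f,g,h,i} → j.

g i j f h / j g f h i / i j h g f / h f i j g / f h g i j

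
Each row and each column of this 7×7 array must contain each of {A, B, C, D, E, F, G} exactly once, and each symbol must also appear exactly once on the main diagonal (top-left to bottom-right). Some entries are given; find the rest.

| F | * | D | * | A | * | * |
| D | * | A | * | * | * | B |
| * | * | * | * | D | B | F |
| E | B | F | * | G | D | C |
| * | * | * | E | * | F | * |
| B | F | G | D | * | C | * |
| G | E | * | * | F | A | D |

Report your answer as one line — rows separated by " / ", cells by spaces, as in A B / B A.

(r2,c2) = G
(r2,c6) = E
(r3,c3) = E
(r4,c4) = A
(r5,c5) = B
(r6,c5) = E
(r6,c7) = A
(r1,c2) = C
(r1,c6) = G
(r1,c7) = E
(r2,c5) = C
(r3,c2) = A
(r5,c2) = D
(r5,c3) = C
(r5,c7) = G
(r7,c3) = B
(r7,c4) = C
(r1,c4) = B
(r2,c4) = F
(r3,c1) = C
(r3,c4) = G
(r5,c1) = A

F C D B A G E / D G A F C E B / C A E G D B F / E B F A G D C / A D C E B F G / B F G D E C A / G E B C F A D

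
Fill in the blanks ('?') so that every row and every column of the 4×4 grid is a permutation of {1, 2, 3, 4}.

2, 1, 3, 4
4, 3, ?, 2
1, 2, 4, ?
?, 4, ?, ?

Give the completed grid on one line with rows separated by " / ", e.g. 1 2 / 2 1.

2 1 3 4 / 4 3 1 2 / 1 2 4 3 / 3 4 2 1

Cell (r2,c3): row 2 has {2,3,4}; column 3 has {3,4} → 1.
Cell (r3,c4): row 3 has {1,2,4}; column 4 has {2,4} → 3.
Cell (r4,c1): row 4 has {4}; column 1 has {1,2,4} → 3.
Cell (r4,c3): row 4 has {3,4}; column 3 has {1,3,4} → 2.
Cell (r4,c4): row 4 has {2,3,4}; column 4 has {2,3,4} → 1.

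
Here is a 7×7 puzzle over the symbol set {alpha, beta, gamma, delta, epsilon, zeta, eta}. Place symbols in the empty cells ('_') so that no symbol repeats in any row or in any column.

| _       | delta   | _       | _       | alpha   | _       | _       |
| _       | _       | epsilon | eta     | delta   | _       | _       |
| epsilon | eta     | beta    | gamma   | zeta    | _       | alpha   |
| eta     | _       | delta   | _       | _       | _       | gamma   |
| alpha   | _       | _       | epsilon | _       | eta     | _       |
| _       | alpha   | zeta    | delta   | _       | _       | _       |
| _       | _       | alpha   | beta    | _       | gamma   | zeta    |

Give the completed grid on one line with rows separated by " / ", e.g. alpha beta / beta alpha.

gamma delta eta zeta alpha beta epsilon / zeta gamma epsilon eta delta alpha beta / epsilon eta beta gamma zeta delta alpha / eta beta delta alpha epsilon zeta gamma / alpha zeta gamma epsilon beta eta delta / beta alpha zeta delta gamma epsilon eta / delta epsilon alpha beta eta gamma zeta

(r1,c4) = zeta
(r2,c7) = beta
(r3,c6) = delta
(r4,c4) = alpha
(r5,c3) = gamma
(r5,c5) = beta
(r5,c7) = delta
(r7,c1) = delta
(r7,c2) = epsilon
(r7,c5) = eta
(r1,c3) = eta
(r1,c7) = epsilon
(r4,c5) = epsilon
(r5,c2) = zeta
(r6,c5) = gamma
(r6,c7) = eta
(r1,c6) = beta
(r2,c2) = gamma
(r4,c2) = beta
(r4,c6) = zeta
(r6,c1) = beta
(r6,c6) = epsilon
(r1,c1) = gamma
(r2,c1) = zeta
(r2,c6) = alpha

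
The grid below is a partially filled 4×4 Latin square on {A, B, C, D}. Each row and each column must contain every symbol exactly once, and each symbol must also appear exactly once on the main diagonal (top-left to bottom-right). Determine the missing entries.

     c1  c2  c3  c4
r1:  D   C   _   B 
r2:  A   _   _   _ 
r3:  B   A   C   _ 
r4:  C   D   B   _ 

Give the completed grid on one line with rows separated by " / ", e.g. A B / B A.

D C A B / A B D C / B A C D / C D B A

(r1,c3): row 1 has {B,C,D}; column 3 has {B,C}, so it must be A.
(r2,c2): row 2 has {A}; column 2 has {A,C,D}; the diagonal has {C,D}, so it must be B.
(r2,c3): row 2 has {A,B}; column 3 has {A,B,C}, so it must be D.
(r2,c4): row 2 has {A,B,D}; column 4 has {B}, so it must be C.
(r3,c4): row 3 has {A,B,C}; column 4 has {B,C}, so it must be D.
(r4,c4): row 4 has {B,C,D}; column 4 has {B,C,D}; the diagonal has {B,C,D}, so it must be A.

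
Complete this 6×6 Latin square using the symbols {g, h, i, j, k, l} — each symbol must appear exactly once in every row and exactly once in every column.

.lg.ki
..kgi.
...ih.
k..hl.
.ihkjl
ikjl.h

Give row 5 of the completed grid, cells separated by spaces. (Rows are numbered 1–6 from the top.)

g i h k j l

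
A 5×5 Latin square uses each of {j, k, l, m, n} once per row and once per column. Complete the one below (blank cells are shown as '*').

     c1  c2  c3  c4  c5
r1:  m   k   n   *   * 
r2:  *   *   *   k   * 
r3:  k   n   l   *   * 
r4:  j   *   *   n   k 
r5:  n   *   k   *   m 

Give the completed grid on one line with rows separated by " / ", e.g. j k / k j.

m k n j l / l m j k n / k n l m j / j l m n k / n j k l m

(r2,c1) = l
(r3,c5) = j
(r4,c3) = m
(r1,c5) = l
(r2,c3) = j
(r2,c5) = n
(r3,c4) = m
(r4,c2) = l
(r5,c2) = j
(r5,c4) = l
(r1,c4) = j
(r2,c2) = m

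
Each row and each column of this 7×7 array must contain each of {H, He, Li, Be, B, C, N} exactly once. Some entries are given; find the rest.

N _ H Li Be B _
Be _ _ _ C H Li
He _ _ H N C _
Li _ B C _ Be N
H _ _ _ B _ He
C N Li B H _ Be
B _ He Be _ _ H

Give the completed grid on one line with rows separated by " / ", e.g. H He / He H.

N He H Li Be B C / Be B N He C H Li / He Li Be H N C B / Li H B C He Be N / H Be C N B Li He / C N Li B H He Be / B C He Be Li N H

row 1 has {H,Li,Be,B,N}; column 7 has {H,He,Li,Be,N} — only C is left for (r1,c7).
row 2 has {H,Li,Be,C}; column 3 has {H,He,Li,B} — only N is left for (r2,c3).
row 2 has {H,Li,Be,C,N}; column 4 has {H,Li,Be,B,C} — only He is left for (r2,c4).
row 3 has {H,He,C,N}; column 3 has {H,He,Li,B,N} — only Be is left for (r3,c3).
row 3 has {H,He,Be,C,N}; column 7 has {H,He,Li,Be,C,N} — only B is left for (r3,c7).
row 4 has {Li,Be,B,C,N}; column 5 has {H,Be,B,C,N} — only He is left for (r4,c5).
row 5 has {H,He,B}; column 3 has {H,He,Li,Be,B,N} — only C is left for (r5,c3).
row 5 has {H,He,B,C}; column 4 has {H,He,Li,Be,B,C} — only N is left for (r5,c4).
row 5 has {H,He,B,C,N}; column 6 has {H,Be,B,C} — only Li is left for (r5,c6).
row 6 has {H,Li,Be,B,C,N}; column 6 has {H,Li,Be,B,C} — only He is left for (r6,c6).
row 7 has {H,He,Be,B}; column 5 has {H,He,Be,B,C,N} — only Li is left for (r7,c5).
row 7 has {H,He,Li,Be,B}; column 6 has {H,He,Li,Be,B,C} — only N is left for (r7,c6).
row 1 has {H,Li,Be,B,C,N}; column 2 has {N} — only He is left for (r1,c2).
row 2 has {H,He,Li,Be,C,N}; column 2 has {He,N} — only B is left for (r2,c2).
row 3 has {H,He,Be,B,C,N}; column 2 has {He,B,N} — only Li is left for (r3,c2).
row 4 has {He,Li,Be,B,C,N}; column 2 has {He,Li,B,N} — only H is left for (r4,c2).
row 5 has {H,He,Li,B,C,N}; column 2 has {H,He,Li,B,N} — only Be is left for (r5,c2).
row 7 has {H,He,Li,Be,B,N}; column 2 has {H,He,Li,Be,B,N} — only C is left for (r7,c2).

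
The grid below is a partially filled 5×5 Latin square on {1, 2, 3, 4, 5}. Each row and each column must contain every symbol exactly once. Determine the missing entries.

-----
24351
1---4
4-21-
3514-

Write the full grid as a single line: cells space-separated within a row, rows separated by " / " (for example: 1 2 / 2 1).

5 1 4 2 3 / 2 4 3 5 1 / 1 2 5 3 4 / 4 3 2 1 5 / 3 5 1 4 2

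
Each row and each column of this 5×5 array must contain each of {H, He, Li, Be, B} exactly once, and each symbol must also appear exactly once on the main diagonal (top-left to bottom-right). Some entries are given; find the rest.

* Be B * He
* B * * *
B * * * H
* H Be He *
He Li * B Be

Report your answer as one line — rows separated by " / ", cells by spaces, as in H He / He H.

H Be B Li He / Be B He H Li / B He Li Be H / Li H Be He B / He Li H B Be

(r2,c5) = Li
(r3,c2) = He
(r3,c3) = Li
(r3,c4) = Be
(r4,c1) = Li
(r4,c5) = B
(r5,c3) = H
(r1,c1) = H
(r1,c4) = Li
(r2,c1) = Be
(r2,c3) = He
(r2,c4) = H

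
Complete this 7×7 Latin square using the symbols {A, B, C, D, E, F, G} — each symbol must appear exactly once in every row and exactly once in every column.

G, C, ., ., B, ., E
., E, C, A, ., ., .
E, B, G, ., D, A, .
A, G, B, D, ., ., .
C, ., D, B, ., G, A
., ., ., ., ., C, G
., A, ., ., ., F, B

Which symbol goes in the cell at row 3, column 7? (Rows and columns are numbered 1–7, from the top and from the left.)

F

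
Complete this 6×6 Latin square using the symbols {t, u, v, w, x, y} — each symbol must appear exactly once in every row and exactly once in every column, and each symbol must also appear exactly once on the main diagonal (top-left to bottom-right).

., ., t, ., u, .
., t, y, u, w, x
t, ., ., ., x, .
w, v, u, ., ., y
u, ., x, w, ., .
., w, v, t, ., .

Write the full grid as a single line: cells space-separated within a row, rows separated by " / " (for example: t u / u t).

y x t v u w / v t y u w x / t u w y x v / w v u x t y / u y x w v t / x w v t y u

(r2,c1) = v
(r3,c3) = w
(r4,c4) = x
(r4,c5) = t
(r5,c2) = y
(r5,c5) = v
(r5,c6) = t
(r6,c5) = y
(r6,c6) = u
(r1,c1) = y
(r1,c2) = x
(r1,c4) = v
(r1,c6) = w
(r3,c2) = u
(r3,c4) = y
(r3,c6) = v
(r6,c1) = x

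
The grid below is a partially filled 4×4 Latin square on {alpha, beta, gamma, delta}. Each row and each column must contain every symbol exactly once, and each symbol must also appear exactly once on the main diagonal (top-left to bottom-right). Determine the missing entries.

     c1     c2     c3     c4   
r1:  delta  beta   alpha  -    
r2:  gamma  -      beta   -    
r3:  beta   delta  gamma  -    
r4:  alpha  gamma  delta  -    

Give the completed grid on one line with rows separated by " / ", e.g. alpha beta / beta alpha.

delta beta alpha gamma / gamma alpha beta delta / beta delta gamma alpha / alpha gamma delta beta

(r1,c4) = gamma
(r2,c2) = alpha
(r2,c4) = delta
(r3,c4) = alpha
(r4,c4) = beta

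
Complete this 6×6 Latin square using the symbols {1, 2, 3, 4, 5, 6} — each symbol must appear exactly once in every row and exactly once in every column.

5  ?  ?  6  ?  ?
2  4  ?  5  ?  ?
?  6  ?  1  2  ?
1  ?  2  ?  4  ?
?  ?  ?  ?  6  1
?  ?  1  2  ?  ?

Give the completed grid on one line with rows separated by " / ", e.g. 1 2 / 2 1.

(r4,c4) = 3
(r5,c4) = 4
(r4,c2) = 5
(r4,c6) = 6
(r5,c1) = 3
(r5,c2) = 2
(r5,c3) = 5
(r6,c2) = 3
(r6,c5) = 5
(r6,c6) = 4
(r1,c2) = 1
(r1,c5) = 3
(r1,c6) = 2
(r2,c5) = 1
(r2,c6) = 3
(r3,c1) = 4
(r3,c3) = 3
(r3,c6) = 5
(r6,c1) = 6
(r1,c3) = 4
(r2,c3) = 6

5 1 4 6 3 2 / 2 4 6 5 1 3 / 4 6 3 1 2 5 / 1 5 2 3 4 6 / 3 2 5 4 6 1 / 6 3 1 2 5 4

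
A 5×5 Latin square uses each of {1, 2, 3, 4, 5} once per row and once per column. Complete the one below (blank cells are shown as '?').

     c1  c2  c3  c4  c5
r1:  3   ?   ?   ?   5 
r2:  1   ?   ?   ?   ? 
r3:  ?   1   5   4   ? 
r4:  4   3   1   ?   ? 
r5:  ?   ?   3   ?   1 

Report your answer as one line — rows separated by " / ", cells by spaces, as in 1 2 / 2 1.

At row 3, column 1: row 3 has {1,4,5}; column 1 has {1,3,4}; that leaves 2.
At row 3, column 5: row 3 has {1,2,4,5}; column 5 has {1,5}; that leaves 3.
At row 4, column 5: row 4 has {1,3,4}; column 5 has {1,3,5}; that leaves 2.
At row 5, column 1: row 5 has {1,3}; column 1 has {1,2,3,4}; that leaves 5.
At row 5, column 4: row 5 has {1,3,5}; column 4 has {4}; that leaves 2.
At row 1, column 4: row 1 has {3,5}; column 4 has {2,4}; that leaves 1.
At row 2, column 5: row 2 has {1}; column 5 has {1,2,3,5}; that leaves 4.
At row 4, column 4: row 4 has {1,2,3,4}; column 4 has {1,2,4}; that leaves 5.
At row 5, column 2: row 5 has {1,2,3,5}; column 2 has {1,3}; that leaves 4.
At row 1, column 2: row 1 has {1,3,5}; column 2 has {1,3,4}; that leaves 2.
At row 1, column 3: row 1 has {1,2,3,5}; column 3 has {1,3,5}; that leaves 4.
At row 2, column 2: row 2 has {1,4}; column 2 has {1,2,3,4}; that leaves 5.
At row 2, column 3: row 2 has {1,4,5}; column 3 has {1,3,4,5}; that leaves 2.
At row 2, column 4: row 2 has {1,2,4,5}; column 4 has {1,2,4,5}; that leaves 3.

3 2 4 1 5 / 1 5 2 3 4 / 2 1 5 4 3 / 4 3 1 5 2 / 5 4 3 2 1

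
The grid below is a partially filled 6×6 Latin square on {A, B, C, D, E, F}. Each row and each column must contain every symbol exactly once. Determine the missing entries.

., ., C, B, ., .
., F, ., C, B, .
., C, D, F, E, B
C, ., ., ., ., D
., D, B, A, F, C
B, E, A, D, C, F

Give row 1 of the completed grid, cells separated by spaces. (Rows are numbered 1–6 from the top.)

F A C B D E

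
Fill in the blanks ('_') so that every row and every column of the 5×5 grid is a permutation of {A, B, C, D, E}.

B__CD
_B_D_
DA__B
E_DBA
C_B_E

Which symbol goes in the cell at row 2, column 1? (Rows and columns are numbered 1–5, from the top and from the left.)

A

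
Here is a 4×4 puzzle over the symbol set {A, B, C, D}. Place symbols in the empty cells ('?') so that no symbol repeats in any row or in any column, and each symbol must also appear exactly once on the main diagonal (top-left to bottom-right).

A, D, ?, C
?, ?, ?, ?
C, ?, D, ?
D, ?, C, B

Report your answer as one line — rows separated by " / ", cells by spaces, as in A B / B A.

row 1 has {A,C,D}; column 3 has {C,D} — only B is left for (r1,c3).
row 2 is empty so far; column 1 has {A,C,D} — only B is left for (r2,c1).
row 2 has {B}; column 2 has {D}; the diagonal has {A,B,D} — only C is left for (r2,c2).
row 2 has {B,C}; column 3 has {B,C,D} — only A is left for (r2,c3).
row 2 has {A,B,C}; column 4 has {B,C} — only D is left for (r2,c4).
row 3 has {C,D}; column 4 has {B,C,D} — only A is left for (r3,c4).
row 4 has {B,C,D}; column 2 has {C,D} — only A is left for (r4,c2).
row 3 has {A,C,D}; column 2 has {A,C,D} — only B is left for (r3,c2).

A D B C / B C A D / C B D A / D A C B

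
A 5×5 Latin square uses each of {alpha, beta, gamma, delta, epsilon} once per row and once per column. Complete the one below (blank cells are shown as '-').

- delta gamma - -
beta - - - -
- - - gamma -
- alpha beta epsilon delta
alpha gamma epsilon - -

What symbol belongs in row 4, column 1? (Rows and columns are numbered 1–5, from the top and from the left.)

gamma

(r1,c1) = epsilon
(r2,c2) = epsilon
(r3,c1) = delta
(r3,c2) = beta
(r3,c3) = alpha
(r3,c5) = epsilon
(r4,c1) = gamma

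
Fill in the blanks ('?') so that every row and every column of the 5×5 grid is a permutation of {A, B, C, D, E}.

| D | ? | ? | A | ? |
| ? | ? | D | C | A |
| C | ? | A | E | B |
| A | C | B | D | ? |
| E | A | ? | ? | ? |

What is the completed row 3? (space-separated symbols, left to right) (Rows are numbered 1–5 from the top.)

C D A E B

(r2,c1) = B
(r2,c2) = E
(r3,c2) = D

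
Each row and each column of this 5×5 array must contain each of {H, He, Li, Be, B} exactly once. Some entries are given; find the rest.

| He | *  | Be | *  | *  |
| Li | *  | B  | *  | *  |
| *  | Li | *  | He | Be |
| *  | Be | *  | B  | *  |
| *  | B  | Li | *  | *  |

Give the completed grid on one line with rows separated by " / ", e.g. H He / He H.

Cell (r1,c2): row 1 has {He,Be}; column 2 has {Li,Be,B} → H.
Cell (r1,c4): row 1 has {H,He,Be}; column 4 has {He,B} → Li.
Cell (r1,c5): row 1 has {H,He,Li,Be}; column 5 has {Be} → B.
Cell (r2,c2): row 2 has {Li,B}; column 2 has {H,Li,Be,B} → He.
Cell (r2,c5): row 2 has {He,Li,B}; column 5 has {Be,B} → H.
Cell (r3,c3): row 3 has {He,Li,Be}; column 3 has {Li,Be,B} → H.
Cell (r4,c1): row 4 has {Be,B}; column 1 has {He,Li} → H.
Cell (r4,c3): row 4 has {H,Be,B}; column 3 has {H,Li,Be,B} → He.
Cell (r4,c5): row 4 has {H,He,Be,B}; column 5 has {H,Be,B} → Li.
Cell (r5,c1): row 5 has {Li,B}; column 1 has {H,He,Li} → Be.
Cell (r5,c4): row 5 has {Li,Be,B}; column 4 has {He,Li,B} → H.
Cell (r5,c5): row 5 has {H,Li,Be,B}; column 5 has {H,Li,Be,B} → He.
Cell (r2,c4): row 2 has {H,He,Li,B}; column 4 has {H,He,Li,B} → Be.
Cell (r3,c1): row 3 has {H,He,Li,Be}; column 1 has {H,He,Li,Be} → B.

He H Be Li B / Li He B Be H / B Li H He Be / H Be He B Li / Be B Li H He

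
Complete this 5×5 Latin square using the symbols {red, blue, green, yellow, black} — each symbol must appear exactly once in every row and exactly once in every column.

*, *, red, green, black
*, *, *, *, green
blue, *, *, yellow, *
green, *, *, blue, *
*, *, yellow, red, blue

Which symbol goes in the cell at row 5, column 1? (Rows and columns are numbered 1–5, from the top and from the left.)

At row 1, column 1: row 1 has {red,green,black}; column 1 has {blue,green}; that leaves yellow.
At row 1, column 2: row 1 has {red,green,yellow,black}; column 2 is empty so far; that leaves blue.
At row 2, column 4: row 2 has {green}; column 4 has {red,blue,green,yellow}; that leaves black.
At row 3, column 5: row 3 has {blue,yellow}; column 5 has {blue,green,black}; that leaves red.
At row 4, column 3: row 4 has {blue,green}; column 3 has {red,yellow}; that leaves black.
At row 4, column 5: row 4 has {blue,green,black}; column 5 has {red,blue,green,black}; that leaves yellow.
At row 5, column 1: row 5 has {red,blue,yellow}; column 1 has {blue,green,yellow}; that leaves black.

black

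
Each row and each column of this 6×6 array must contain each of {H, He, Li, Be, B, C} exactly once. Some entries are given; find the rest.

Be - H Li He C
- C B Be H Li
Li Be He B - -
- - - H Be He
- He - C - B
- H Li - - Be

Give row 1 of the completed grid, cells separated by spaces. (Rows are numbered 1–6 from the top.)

Be B H Li He C

(r1,c2) = B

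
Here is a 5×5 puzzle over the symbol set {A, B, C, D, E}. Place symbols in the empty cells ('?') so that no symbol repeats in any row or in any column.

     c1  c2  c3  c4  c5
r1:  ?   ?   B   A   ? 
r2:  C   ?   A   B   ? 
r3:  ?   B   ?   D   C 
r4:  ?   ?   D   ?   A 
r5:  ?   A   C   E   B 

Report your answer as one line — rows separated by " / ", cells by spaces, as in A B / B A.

E C B A D / C D A B E / A B E D C / B E D C A / D A C E B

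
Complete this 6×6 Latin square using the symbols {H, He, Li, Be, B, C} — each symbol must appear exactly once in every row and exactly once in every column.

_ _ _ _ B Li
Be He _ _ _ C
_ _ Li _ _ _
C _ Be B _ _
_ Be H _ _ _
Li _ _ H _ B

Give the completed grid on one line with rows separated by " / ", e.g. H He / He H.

He H C Be B Li / Be He B Li H C / H B Li He C Be / C Li Be B He H / B Be H C Li He / Li C He H Be B

row 2 has {He,Be,C}; column 3 has {H,Li,Be} — only B is left for (r2,c3).
row 2 has {He,Be,B,C}; column 4 has {H,B} — only Li is left for (r2,c4).
row 2 has {He,Li,Be,B,C}; column 5 has {B} — only H is left for (r2,c5).
row 5 has {H,Be}; column 6 has {Li,B,C} — only He is left for (r5,c6).
row 6 has {H,Li,B}; column 2 has {He,Be} — only C is left for (r6,c2).
row 6 has {H,Li,B,C}; column 3 has {H,Li,Be,B} — only He is left for (r6,c3).
row 6 has {H,He,Li,B,C}; column 5 has {H,B} — only Be is left for (r6,c5).
row 1 has {Li,B}; column 2 has {He,Be,C} — only H is left for (r1,c2).
row 1 has {H,Li,B}; column 3 has {H,He,Li,Be,B} — only C is left for (r1,c3).
row 3 has {Li}; column 2 has {H,He,Be,C} — only B is left for (r3,c2).
row 4 has {Be,B,C}; column 2 has {H,He,Be,B,C} — only Li is left for (r4,c2).
row 4 has {Li,Be,B,C}; column 5 has {H,Be,B} — only He is left for (r4,c5).
row 4 has {He,Li,Be,B,C}; column 6 has {He,Li,B,C} — only H is left for (r4,c6).
row 5 has {H,He,Be}; column 1 has {Li,Be,C} — only B is left for (r5,c1).
row 5 has {H,He,Be,B}; column 4 has {H,Li,B} — only C is left for (r5,c4).
row 5 has {H,He,Be,B,C}; column 5 has {H,He,Be,B} — only Li is left for (r5,c5).
row 1 has {H,Li,B,C}; column 1 has {Li,Be,B,C} — only He is left for (r1,c1).
row 1 has {H,He,Li,B,C}; column 4 has {H,Li,B,C} — only Be is left for (r1,c4).
row 3 has {Li,B}; column 1 has {He,Li,Be,B,C} — only H is left for (r3,c1).
row 3 has {H,Li,B}; column 4 has {H,Li,Be,B,C} — only He is left for (r3,c4).
row 3 has {H,He,Li,B}; column 5 has {H,He,Li,Be,B} — only C is left for (r3,c5).
row 3 has {H,He,Li,B,C}; column 6 has {H,He,Li,B,C} — only Be is left for (r3,c6).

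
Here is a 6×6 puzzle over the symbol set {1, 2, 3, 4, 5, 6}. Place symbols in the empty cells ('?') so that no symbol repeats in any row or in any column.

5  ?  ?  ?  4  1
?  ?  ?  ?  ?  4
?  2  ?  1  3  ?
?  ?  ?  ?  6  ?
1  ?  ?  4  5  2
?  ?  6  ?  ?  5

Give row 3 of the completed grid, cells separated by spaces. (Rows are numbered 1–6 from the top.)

Cell (r3,c6): row 3 has {1,2,3}; column 6 has {1,2,4,5} → 6.
Cell (r4,c6): row 4 has {6}; column 6 has {1,2,4,5,6} → 3.
Cell (r5,c3): row 5 has {1,2,4,5}; column 3 has {6} → 3.
Cell (r1,c3): row 1 has {1,4,5}; column 3 has {3,6} → 2.
Cell (r3,c1): row 3 has {1,2,3,6}; column 1 has {1,5} → 4.
Cell (r3,c3): row 3 has {1,2,3,4,6}; column 3 has {2,3,6} → 5.

4 2 5 1 3 6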